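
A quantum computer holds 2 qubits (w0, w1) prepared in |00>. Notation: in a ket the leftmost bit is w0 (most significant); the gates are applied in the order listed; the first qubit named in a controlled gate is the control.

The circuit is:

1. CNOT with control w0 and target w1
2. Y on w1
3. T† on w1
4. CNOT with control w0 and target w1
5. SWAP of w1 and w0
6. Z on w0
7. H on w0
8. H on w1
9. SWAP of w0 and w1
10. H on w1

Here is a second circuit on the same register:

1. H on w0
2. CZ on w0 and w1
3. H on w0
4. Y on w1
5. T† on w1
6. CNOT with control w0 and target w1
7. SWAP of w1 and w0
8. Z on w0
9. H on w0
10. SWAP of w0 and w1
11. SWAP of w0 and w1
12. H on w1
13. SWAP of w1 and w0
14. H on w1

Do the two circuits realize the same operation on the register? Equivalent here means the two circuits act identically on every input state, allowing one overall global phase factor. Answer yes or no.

No: there is an input state on which the two circuits produce genuinely different outputs (not merely differing by a phase).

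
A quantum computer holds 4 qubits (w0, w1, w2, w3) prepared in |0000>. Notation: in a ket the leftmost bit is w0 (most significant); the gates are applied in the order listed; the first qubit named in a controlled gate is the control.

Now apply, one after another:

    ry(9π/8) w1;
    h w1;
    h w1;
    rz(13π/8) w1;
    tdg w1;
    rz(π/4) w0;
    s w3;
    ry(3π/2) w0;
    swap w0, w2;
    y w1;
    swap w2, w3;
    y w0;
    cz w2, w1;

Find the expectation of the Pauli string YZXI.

In the final state, YZXI has expectation 0. Key observation: gates 2-3 undo each other exactly, leaving only the rest of the circuit to track.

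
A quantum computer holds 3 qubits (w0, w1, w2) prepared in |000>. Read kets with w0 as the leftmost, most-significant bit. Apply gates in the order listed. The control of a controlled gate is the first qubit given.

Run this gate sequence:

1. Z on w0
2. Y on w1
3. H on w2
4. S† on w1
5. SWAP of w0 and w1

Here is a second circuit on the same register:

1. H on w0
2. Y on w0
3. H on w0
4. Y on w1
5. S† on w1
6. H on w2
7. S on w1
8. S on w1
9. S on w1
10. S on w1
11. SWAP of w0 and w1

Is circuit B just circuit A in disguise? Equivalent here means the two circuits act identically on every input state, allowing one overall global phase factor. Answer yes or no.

No — the two circuits implement different unitaries, even allowing a global phase.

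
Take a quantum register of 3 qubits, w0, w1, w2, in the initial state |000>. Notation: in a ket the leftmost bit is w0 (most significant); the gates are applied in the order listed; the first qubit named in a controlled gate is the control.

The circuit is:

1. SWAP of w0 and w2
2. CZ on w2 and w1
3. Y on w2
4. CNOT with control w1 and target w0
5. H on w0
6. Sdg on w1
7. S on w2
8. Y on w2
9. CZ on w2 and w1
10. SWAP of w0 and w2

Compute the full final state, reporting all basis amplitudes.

The resulting statevector has amplitude sqrt(2)*I/2 on |000>, sqrt(2)*I/2 on |001>, and 0 on every other basis state.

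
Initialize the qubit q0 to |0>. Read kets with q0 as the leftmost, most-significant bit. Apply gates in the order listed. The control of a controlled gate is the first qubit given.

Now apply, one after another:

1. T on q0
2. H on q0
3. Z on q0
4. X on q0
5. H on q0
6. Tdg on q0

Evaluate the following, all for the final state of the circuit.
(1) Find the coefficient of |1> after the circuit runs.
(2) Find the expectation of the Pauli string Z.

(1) The amplitude on |1> is exp(3*I*pi/4).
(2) In the final state, Z has expectation -1.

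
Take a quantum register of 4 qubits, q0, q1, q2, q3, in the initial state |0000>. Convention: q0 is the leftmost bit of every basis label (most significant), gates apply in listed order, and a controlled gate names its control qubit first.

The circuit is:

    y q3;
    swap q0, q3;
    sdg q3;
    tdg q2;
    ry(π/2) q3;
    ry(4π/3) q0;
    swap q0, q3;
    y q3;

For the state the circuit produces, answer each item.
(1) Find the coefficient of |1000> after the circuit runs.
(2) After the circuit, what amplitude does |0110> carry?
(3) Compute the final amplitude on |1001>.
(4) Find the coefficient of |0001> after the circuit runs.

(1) The amplitude on |1000> is -sqrt(2)/4.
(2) The amplitude on |0110> is 0.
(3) |1001> carries amplitude sqrt(6)/4 in the final state.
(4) The final state's coefficient on |0001> equals sqrt(6)/4.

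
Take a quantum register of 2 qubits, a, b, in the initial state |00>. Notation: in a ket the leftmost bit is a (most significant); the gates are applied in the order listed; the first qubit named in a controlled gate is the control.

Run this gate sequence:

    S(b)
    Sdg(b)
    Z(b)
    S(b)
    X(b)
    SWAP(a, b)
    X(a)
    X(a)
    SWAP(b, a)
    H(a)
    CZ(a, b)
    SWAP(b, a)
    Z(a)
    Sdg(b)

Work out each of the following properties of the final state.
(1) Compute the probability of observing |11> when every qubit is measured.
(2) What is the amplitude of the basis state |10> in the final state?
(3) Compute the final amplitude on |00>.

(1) A full measurement returns |11> with probability 1/2.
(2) The final state's coefficient on |10> equals -sqrt(2)/2.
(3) The amplitude on |00> is 0.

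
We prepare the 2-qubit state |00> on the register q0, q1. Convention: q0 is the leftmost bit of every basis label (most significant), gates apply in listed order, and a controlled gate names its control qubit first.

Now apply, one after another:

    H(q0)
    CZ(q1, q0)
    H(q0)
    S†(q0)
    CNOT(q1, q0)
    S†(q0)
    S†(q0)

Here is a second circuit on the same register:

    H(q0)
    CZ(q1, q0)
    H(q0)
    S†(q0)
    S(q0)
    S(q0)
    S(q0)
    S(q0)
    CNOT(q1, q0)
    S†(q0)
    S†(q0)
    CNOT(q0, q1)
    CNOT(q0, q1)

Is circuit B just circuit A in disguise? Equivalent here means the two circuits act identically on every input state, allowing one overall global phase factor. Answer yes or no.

Yes: on every input state the two circuits agree up to one overall phase factor.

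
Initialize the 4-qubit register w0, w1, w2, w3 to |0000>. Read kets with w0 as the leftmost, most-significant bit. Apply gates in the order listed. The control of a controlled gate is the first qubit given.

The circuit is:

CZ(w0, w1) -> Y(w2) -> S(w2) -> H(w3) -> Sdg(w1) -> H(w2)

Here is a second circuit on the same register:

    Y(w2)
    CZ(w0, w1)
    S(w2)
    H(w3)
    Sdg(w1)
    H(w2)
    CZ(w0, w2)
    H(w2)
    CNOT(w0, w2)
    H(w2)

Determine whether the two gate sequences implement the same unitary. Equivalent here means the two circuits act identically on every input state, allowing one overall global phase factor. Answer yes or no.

Yes: on every input state the two circuits agree up to one overall phase factor.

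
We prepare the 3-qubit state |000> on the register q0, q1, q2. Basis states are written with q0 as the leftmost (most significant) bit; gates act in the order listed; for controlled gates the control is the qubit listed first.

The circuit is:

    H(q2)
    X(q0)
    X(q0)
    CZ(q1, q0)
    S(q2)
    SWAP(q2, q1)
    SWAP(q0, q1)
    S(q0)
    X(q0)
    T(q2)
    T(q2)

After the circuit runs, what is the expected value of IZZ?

In the final state, IZZ has expectation 1. Key observation: the block from step 2 through step 3 cancels to the identity and can be dropped.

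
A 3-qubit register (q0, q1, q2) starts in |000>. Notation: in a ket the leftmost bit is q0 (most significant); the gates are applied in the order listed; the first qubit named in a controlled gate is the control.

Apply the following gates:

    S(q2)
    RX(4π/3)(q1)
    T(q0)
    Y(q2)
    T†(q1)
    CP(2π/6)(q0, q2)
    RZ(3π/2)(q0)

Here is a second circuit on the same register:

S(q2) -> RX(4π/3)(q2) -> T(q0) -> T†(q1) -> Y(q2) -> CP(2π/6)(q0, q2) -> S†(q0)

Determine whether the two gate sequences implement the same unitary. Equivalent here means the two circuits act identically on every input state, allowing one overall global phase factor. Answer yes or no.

No — the two circuits implement different unitaries, even allowing a global phase.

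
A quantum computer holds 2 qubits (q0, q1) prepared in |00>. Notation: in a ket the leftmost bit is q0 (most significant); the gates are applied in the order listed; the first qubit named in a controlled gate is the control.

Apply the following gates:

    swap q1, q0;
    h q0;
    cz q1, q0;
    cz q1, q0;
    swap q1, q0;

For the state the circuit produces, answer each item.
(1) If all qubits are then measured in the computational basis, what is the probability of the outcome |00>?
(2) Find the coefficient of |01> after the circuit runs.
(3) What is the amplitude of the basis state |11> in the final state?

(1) The probability of measuring |00> is 1/2. Key observation: the block from step 3 through step 4 cancels to the identity and can be dropped.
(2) The final state's coefficient on |01> equals sqrt(2)/2.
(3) The final state's coefficient on |11> equals 0.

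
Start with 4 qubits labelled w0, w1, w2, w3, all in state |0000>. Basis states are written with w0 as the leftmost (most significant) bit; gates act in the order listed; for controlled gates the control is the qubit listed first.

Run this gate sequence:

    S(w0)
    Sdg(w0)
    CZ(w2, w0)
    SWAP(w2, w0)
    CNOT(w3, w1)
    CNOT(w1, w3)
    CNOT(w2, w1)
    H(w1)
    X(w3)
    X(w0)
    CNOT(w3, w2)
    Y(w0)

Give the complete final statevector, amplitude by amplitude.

The final amplitudes are -sqrt(2)*I/2 on |0011>, -sqrt(2)*I/2 on |0111>, and 0 on every other basis state.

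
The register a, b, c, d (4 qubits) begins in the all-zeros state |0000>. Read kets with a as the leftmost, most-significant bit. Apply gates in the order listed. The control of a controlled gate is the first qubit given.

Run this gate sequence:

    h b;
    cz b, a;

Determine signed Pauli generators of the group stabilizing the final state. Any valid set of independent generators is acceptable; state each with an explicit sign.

The stabilizer group can be generated by +IXII, +ZIII, +IIZI, +IIIZ, among other valid generating sets.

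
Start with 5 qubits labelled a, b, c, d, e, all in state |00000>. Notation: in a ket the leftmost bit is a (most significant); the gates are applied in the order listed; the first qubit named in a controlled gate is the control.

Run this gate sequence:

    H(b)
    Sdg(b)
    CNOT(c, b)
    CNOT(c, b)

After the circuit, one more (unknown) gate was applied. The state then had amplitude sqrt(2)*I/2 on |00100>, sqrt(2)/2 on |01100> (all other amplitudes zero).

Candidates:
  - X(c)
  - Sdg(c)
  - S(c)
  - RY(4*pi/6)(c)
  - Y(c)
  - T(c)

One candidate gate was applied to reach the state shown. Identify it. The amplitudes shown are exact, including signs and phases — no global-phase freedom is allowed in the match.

The unique candidate consistent with the amplitudes is Y(c). Key observation: the block from step 3 through step 4 cancels to the identity and can be dropped.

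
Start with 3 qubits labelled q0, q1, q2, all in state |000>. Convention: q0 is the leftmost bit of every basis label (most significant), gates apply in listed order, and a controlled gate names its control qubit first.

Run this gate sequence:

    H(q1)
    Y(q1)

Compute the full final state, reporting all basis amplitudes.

The final amplitudes are -sqrt(2)*I/2 on |000>, sqrt(2)*I/2 on |010>, and 0 on every other basis state.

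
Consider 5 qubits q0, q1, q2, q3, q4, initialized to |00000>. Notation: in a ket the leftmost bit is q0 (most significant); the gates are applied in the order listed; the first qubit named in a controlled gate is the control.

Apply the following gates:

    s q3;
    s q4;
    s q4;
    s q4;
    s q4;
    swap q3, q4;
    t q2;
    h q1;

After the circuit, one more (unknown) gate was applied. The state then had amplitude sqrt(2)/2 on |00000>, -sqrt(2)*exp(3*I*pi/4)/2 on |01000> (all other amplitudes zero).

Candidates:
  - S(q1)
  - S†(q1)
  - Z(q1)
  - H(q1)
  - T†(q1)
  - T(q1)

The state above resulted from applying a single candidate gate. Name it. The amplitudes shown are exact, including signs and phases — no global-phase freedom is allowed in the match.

It was T†(q1) that produced the state shown. Key observation: steps 2-5 multiply out to the identity, so the circuit reduces to the remaining gates.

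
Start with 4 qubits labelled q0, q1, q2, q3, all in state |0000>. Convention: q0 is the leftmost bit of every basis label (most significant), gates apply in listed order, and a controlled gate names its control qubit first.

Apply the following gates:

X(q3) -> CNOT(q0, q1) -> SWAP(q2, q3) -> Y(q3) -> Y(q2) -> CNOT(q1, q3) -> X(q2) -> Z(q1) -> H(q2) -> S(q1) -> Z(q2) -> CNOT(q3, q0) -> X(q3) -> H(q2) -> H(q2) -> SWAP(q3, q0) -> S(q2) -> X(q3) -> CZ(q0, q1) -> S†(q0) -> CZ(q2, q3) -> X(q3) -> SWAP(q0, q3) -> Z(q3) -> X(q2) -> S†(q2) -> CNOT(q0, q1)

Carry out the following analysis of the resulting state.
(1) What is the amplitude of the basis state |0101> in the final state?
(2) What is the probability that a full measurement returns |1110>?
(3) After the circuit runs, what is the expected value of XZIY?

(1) The amplitude on |0101> is 0. Key observation: the block from step 14 through step 15 cancels to the identity and can be dropped.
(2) Outcome |1110> occurs with probability 1/2.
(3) The observable XZIY averages to 0.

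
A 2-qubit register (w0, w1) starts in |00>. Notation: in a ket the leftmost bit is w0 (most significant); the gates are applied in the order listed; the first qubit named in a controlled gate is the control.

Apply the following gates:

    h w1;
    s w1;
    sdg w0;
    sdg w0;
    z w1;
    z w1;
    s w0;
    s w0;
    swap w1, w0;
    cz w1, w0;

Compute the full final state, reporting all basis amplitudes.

After the circuit, the state carries amplitude sqrt(2)/2 on |00>, 0 on |01>, sqrt(2)*I/2 on |10>, 0 on |11>. Key observation: the block from step 3 through step 8 cancels to the identity and can be dropped.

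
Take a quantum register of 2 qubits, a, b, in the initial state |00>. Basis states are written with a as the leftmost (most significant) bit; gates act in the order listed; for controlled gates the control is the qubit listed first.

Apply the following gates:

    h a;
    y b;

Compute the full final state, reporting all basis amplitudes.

After the circuit, the state carries amplitude 0 on |00>, sqrt(2)*I/2 on |01>, 0 on |10>, sqrt(2)*I/2 on |11>.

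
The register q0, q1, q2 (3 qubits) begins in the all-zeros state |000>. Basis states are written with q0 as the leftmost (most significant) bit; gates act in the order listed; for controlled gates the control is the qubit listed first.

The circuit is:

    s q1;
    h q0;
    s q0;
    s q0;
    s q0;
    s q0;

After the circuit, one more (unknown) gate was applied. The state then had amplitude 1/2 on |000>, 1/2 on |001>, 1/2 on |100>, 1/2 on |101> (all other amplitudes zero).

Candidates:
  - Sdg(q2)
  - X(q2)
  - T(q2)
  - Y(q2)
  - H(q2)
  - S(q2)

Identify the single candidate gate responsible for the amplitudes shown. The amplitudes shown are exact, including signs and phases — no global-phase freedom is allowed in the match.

The applied gate was H(q2). Key observation: gates 3-6 undo each other exactly, leaving only the rest of the circuit to track.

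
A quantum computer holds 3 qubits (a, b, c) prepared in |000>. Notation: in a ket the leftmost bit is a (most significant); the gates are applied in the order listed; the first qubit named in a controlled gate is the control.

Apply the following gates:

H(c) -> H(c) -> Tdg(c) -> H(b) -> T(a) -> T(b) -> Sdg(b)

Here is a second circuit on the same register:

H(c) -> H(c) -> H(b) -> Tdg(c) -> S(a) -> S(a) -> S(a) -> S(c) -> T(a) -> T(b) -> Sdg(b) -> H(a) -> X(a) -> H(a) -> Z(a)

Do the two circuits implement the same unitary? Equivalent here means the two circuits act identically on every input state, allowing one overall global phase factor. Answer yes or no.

No: there is an input state on which the two circuits produce genuinely different outputs (not merely differing by a phase).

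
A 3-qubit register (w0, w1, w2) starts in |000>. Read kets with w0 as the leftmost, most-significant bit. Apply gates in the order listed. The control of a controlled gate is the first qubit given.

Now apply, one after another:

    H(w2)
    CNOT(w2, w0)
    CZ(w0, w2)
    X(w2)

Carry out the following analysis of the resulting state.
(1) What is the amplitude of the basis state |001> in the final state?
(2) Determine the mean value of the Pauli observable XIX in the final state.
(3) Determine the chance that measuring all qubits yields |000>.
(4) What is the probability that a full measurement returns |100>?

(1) The final state's coefficient on |001> equals sqrt(2)/2.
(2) The observable XIX averages to -1.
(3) A full measurement returns |000> with probability 0.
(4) A full measurement returns |100> with probability 1/2.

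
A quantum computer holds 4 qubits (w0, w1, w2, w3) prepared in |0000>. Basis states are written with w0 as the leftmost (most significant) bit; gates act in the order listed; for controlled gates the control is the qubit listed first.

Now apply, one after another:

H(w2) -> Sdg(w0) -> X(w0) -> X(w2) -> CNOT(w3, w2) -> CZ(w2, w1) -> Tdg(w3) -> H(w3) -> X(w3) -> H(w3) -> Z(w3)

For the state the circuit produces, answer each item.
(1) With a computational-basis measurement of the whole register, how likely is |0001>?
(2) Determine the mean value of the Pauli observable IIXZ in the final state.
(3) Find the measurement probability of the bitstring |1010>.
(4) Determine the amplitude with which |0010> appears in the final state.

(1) The probability of measuring |0001> is 0. Key observation: the block from step 8 through step 11 cancels to the identity and can be dropped.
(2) In the final state, IIXZ has expectation 1.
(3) A full measurement returns |1010> with probability 1/2.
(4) |0010> carries amplitude 0 in the final state.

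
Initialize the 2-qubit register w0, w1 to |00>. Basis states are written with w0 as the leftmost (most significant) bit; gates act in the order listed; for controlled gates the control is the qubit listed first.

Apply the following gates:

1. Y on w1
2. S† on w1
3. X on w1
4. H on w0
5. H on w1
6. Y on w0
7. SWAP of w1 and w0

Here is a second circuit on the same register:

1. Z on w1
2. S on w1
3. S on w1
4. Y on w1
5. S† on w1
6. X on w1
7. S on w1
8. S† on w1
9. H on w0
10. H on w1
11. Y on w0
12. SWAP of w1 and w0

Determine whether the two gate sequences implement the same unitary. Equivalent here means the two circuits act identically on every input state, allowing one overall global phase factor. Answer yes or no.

Yes — the two circuits implement the same unitary up to a global phase.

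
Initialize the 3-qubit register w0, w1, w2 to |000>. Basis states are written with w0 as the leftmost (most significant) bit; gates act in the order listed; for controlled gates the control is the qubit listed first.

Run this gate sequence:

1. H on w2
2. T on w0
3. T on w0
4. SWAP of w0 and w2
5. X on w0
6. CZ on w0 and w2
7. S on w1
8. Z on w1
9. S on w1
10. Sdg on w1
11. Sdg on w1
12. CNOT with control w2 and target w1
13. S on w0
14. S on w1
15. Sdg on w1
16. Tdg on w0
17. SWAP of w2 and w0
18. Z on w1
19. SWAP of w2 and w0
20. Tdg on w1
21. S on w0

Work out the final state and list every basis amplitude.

The resulting statevector has amplitude sqrt(2)/2 on |000>, sqrt(2)*exp(3*I*pi/4)/2 on |100>, and 0 on every other basis state. Key observation: gates 14-15 undo each other exactly, leaving only the rest of the circuit to track.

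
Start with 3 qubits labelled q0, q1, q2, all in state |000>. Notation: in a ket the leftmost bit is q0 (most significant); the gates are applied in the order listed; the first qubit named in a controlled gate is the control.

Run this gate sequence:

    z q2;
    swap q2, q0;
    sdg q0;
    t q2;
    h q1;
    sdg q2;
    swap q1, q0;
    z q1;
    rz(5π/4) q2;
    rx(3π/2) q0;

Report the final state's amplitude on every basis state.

The resulting statevector has amplitude (1 + I)*exp(3*I*pi/8)/2 on |000>, (1 + I)*exp(3*I*pi/8)/2 on |100>, and 0 on every other basis state.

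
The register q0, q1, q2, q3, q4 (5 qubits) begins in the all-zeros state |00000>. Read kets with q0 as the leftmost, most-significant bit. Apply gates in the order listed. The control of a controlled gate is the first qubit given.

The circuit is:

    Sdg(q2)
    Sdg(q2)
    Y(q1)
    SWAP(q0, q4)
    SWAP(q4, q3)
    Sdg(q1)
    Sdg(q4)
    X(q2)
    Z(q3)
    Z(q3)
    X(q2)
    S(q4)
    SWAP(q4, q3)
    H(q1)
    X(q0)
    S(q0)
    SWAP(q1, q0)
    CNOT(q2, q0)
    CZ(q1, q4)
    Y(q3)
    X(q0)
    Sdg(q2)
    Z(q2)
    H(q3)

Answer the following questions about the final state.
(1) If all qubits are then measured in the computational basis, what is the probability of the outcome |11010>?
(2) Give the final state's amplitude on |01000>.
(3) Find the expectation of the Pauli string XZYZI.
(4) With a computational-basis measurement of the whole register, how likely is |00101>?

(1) A full measurement returns |11010> with probability 1/4. Key observation: steps 7-12 multiply out to the identity, so the circuit reduces to the remaining gates.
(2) The amplitude on |01000> is 1/2.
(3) The expectation value of XZYZI is 0.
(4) A full measurement returns |00101> with probability 0.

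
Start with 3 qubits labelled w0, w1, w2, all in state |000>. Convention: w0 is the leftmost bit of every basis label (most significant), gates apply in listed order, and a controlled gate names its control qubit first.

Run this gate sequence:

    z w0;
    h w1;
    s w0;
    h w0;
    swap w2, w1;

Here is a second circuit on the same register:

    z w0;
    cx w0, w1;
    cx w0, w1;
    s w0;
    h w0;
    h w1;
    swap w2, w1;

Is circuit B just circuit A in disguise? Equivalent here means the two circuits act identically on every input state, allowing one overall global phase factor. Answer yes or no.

Yes, they are equivalent — the unitaries differ by at most a global phase.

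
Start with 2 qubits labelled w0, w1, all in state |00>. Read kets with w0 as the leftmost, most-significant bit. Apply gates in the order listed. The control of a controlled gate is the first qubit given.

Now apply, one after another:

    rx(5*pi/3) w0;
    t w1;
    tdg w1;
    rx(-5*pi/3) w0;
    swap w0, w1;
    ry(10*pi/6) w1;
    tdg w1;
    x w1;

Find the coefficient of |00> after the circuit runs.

The amplitude on |00> is -exp(3*I*pi/4)/2.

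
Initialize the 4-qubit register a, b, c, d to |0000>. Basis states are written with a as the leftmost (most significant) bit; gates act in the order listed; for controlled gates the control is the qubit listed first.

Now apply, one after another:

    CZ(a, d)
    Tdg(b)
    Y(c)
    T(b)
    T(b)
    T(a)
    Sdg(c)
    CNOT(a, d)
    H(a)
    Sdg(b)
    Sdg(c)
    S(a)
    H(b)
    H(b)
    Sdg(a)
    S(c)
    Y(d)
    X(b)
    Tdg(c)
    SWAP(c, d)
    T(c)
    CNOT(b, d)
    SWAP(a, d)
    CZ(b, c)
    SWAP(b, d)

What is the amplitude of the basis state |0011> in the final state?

The final state's coefficient on |0011> equals -sqrt(2)*I/2. Key observation: gates 11-16 undo each other exactly, leaving only the rest of the circuit to track.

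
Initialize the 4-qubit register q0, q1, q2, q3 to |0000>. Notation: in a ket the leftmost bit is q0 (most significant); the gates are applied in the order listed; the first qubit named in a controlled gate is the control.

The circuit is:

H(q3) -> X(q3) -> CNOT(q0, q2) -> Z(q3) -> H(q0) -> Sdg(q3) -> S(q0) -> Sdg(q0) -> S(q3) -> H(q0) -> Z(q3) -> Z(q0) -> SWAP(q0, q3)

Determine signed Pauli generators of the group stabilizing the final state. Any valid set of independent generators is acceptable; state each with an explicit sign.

One valid set of independent stabilizer generators is +XIII, +IZII, +IIZI, +IIIZ (any independent generating set of the same group is equally correct).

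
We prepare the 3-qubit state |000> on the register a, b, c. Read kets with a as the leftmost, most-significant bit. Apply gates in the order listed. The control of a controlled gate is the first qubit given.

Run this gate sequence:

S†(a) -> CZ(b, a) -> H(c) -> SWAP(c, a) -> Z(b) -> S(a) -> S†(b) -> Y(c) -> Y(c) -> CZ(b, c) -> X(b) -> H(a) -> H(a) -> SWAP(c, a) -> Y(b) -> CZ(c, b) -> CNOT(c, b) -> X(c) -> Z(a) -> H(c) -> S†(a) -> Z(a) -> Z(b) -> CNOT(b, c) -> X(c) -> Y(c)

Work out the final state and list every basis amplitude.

The final amplitudes are -1/2 on |000>, -1/2 on |001>, I/2 on |010>, -I/2 on |011>, 0 on |100>, 0 on |101>, 0 on |110>, 0 on |111>. Key observation: gates 12-13 undo each other exactly, leaving only the rest of the circuit to track.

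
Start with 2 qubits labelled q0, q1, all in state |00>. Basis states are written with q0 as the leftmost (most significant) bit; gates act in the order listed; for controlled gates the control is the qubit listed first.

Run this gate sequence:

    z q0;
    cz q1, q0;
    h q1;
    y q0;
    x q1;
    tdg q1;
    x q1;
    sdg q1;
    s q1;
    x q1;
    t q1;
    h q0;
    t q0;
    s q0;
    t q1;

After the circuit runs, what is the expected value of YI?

In the final state, YI has expectation -sqrt(2)/2. Key observation: the block from step 6 through step 11 cancels to the identity and can be dropped.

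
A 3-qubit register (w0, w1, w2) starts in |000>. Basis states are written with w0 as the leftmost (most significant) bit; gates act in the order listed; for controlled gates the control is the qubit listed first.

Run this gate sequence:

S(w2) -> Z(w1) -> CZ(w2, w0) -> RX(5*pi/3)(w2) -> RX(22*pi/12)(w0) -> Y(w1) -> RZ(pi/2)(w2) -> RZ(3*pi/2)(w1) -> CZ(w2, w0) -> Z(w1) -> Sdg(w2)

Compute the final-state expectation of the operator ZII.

The observable ZII averages to sqrt(3)/2.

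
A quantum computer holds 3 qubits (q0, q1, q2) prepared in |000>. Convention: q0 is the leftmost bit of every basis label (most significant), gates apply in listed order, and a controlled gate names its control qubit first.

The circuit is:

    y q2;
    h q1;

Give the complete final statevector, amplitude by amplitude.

The final amplitudes are sqrt(2)*I/2 on |001>, sqrt(2)*I/2 on |011>, and 0 on every other basis state.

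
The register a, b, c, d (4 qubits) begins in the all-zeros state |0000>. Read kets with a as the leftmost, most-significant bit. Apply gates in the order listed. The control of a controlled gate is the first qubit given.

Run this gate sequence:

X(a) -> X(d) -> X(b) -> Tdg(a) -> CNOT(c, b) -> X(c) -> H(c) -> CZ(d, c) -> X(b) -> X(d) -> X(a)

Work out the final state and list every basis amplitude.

The final amplitudes are -sqrt(2)*exp(3*I*pi/4)/2 on |0000>, -sqrt(2)*exp(3*I*pi/4)/2 on |0010>, and 0 on every other basis state.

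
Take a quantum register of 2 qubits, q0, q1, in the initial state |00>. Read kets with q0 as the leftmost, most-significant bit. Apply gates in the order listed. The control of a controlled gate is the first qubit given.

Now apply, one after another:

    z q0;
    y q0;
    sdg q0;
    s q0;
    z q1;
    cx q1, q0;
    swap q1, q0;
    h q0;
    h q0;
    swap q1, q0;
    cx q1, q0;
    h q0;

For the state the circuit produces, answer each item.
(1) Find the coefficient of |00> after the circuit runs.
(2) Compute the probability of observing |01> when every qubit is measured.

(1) |00> carries amplitude sqrt(2)*I/2 in the final state. Key observation: steps 6-11 multiply out to the identity, so the circuit reduces to the remaining gates.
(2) The probability of measuring |01> is 0.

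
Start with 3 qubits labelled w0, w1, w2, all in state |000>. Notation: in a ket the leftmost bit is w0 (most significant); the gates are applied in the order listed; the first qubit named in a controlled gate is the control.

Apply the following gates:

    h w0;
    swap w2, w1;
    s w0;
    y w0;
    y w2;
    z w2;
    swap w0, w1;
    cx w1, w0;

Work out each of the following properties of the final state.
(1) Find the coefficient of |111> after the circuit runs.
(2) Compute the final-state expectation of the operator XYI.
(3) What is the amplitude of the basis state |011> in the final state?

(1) The amplitude on |111> is sqrt(2)/2.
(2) The expectation value of XYI is 1.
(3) The final state's coefficient on |011> equals 0.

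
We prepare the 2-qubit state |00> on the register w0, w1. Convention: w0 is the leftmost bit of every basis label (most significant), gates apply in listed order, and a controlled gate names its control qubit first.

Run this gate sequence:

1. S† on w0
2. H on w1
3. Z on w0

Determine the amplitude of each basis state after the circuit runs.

After the circuit, the state carries amplitude sqrt(2)/2 on |00>, sqrt(2)/2 on |01>, 0 on |10>, 0 on |11>.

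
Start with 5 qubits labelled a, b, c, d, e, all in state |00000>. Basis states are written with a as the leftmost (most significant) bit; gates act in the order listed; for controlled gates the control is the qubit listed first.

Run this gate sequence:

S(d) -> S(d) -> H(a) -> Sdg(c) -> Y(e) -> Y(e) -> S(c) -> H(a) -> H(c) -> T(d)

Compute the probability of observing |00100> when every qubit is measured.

The probability of measuring |00100> is 1/2. Key observation: the block from step 3 through step 8 cancels to the identity and can be dropped.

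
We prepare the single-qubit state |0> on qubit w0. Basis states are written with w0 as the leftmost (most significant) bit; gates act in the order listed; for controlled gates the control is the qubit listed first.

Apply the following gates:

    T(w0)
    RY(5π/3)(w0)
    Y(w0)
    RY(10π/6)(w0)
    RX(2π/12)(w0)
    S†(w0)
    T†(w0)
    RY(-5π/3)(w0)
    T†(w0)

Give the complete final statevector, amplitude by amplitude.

The resulting statevector has amplitude (-sqrt(6) - sqrt(2) - sqrt(6)*I + 3*sqrt(2)*I - (-3*sqrt(2) + sqrt(6) - 3*sqrt(6)*I - 3*sqrt(2)*I)*exp(I*pi/4))*exp(3*I*pi/4)/16 on |0>, (-sqrt(2) + sqrt(6) + (-3*sqrt(6) + 3*sqrt(2) - 3*sqrt(2)*I - sqrt(6)*I)*exp(I*pi/4) + sqrt(6)*I + 3*sqrt(2)*I)*exp(3*I*pi/4)/16 on |1>.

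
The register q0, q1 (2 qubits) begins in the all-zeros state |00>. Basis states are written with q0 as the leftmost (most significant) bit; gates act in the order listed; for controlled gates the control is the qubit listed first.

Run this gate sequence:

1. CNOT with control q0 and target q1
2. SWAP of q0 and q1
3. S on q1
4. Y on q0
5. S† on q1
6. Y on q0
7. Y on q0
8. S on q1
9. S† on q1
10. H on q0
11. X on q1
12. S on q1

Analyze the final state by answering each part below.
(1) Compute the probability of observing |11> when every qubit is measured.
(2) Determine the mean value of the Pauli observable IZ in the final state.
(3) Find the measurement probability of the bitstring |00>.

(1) The probability of measuring |11> is 1/2. Key observation: gates 8-9 undo each other exactly, leaving only the rest of the circuit to track.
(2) The expectation value of IZ is -1.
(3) The probability of measuring |00> is 0.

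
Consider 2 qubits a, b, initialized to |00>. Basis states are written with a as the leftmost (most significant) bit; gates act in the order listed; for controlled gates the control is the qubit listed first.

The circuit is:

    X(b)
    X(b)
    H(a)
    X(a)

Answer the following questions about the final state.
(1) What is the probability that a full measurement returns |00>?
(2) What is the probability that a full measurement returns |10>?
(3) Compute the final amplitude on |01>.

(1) Outcome |00> occurs with probability 1/2. Key observation: the block from step 1 through step 2 cancels to the identity and can be dropped.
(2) A full measurement returns |10> with probability 1/2.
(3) |01> carries amplitude 0 in the final state.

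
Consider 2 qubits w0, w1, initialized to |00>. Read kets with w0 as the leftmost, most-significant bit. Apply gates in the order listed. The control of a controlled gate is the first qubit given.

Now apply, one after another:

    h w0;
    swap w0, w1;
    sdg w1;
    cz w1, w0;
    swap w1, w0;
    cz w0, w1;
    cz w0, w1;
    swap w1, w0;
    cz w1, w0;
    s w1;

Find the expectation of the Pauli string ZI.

The expectation value of ZI is 1. Key observation: the block from step 4 through step 9 cancels to the identity and can be dropped.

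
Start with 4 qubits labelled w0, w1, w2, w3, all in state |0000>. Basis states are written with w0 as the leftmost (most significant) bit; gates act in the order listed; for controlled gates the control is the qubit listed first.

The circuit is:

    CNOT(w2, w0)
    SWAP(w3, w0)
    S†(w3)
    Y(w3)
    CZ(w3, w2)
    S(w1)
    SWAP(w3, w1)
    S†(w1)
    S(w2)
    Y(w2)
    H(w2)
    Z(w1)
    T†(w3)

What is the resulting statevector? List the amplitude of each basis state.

The resulting statevector has amplitude -sqrt(2)*I/2 on |0100>, sqrt(2)*I/2 on |0110>, and 0 on every other basis state.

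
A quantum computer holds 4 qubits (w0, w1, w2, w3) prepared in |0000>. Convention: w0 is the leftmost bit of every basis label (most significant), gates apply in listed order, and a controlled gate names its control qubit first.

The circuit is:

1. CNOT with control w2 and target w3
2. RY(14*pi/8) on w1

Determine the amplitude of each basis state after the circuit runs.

After the circuit, the state carries amplitude -sqrt(sqrt(2) + 2)/2 on |0000>, sqrt(2 - sqrt(2))/2 on |0100>, and 0 on every other basis state.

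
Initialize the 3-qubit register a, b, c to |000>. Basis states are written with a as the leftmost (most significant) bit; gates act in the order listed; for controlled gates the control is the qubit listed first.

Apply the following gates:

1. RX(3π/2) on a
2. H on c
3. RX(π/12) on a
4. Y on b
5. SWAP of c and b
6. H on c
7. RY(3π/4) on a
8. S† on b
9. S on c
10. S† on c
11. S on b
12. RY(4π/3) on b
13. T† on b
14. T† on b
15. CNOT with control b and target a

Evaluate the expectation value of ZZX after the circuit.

In the final state, ZZX has expectation -1/4 + sqrt(3)/4. Key observation: gates 8-11 undo each other exactly, leaving only the rest of the circuit to track.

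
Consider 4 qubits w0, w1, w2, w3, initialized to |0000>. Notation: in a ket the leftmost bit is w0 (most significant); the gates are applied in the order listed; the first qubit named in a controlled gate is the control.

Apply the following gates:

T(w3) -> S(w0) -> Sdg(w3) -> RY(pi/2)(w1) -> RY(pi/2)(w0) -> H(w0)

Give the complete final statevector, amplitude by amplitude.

The resulting statevector has amplitude sqrt(2)/2 on |0000>, sqrt(2)/2 on |0100>, and 0 on every other basis state.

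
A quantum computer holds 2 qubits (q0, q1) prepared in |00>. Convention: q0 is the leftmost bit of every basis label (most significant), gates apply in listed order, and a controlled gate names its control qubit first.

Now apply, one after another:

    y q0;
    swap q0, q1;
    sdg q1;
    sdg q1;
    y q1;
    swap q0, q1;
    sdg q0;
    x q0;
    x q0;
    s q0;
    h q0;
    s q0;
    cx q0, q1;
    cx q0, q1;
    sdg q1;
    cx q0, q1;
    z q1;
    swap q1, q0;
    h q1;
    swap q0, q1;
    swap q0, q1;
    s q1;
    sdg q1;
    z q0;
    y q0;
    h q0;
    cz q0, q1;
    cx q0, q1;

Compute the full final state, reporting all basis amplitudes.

The final amplitudes are sqrt(2)*(-1 - I)/4 on |00>, sqrt(2)*(1 - I)/4 on |01>, sqrt(2)*(-1 - I)/4 on |10>, sqrt(2)*(-1 + I)/4 on |11>.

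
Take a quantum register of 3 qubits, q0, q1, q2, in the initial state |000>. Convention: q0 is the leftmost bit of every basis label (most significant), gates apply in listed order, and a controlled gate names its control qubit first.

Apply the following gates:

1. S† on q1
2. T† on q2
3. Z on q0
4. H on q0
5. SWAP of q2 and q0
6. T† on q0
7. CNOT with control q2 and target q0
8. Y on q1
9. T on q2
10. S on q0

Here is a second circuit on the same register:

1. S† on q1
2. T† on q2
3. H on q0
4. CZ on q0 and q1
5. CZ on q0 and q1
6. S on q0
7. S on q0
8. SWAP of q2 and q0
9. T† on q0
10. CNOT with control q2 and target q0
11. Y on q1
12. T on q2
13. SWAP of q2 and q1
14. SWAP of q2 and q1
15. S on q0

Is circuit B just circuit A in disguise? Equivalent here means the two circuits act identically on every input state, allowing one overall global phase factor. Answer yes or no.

No — the two circuits implement different unitaries, even allowing a global phase.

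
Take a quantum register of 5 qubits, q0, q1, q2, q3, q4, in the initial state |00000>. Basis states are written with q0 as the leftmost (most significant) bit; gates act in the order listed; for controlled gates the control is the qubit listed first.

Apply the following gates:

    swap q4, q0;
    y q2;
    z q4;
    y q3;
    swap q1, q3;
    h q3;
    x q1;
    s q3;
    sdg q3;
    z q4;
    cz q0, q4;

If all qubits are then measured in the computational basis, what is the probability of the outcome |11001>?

A full measurement returns |11001> with probability 0.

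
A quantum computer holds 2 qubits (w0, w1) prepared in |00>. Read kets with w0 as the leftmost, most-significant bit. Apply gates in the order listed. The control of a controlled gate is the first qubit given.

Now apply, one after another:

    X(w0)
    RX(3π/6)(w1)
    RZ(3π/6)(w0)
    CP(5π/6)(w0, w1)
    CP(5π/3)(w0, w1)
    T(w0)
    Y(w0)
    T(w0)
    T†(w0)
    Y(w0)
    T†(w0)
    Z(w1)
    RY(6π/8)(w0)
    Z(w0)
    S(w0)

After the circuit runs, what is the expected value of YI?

The expectation value of YI is sqrt(2)/2. Key observation: steps 6-11 multiply out to the identity, so the circuit reduces to the remaining gates.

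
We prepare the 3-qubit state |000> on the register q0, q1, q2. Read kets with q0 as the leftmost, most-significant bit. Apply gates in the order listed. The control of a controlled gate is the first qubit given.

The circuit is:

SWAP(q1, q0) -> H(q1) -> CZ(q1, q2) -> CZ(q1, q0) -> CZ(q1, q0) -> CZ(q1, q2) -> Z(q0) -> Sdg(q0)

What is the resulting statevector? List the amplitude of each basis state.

The final amplitudes are sqrt(2)/2 on |000>, sqrt(2)/2 on |010>, and 0 on every other basis state. Key observation: steps 3-6 multiply out to the identity, so the circuit reduces to the remaining gates.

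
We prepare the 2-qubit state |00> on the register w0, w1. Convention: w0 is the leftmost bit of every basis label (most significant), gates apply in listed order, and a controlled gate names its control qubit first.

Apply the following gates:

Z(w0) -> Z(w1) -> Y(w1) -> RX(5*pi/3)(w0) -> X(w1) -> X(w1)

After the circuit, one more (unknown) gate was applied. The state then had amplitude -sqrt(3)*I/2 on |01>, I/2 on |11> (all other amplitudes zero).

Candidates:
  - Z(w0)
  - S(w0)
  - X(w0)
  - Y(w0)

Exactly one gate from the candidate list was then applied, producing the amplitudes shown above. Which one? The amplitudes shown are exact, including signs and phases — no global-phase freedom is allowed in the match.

The applied gate was S(w0). Key observation: the block from step 5 through step 6 cancels to the identity and can be dropped.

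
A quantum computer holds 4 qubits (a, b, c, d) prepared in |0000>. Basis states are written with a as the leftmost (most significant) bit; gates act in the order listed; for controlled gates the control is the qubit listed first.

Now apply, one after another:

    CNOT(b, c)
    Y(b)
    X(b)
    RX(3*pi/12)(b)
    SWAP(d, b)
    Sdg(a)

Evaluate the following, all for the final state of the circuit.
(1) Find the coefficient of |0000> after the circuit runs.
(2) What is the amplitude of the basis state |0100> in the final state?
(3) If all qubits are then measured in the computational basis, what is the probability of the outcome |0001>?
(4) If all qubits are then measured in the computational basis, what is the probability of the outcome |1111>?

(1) The amplitude on |0000> is I*sqrt(sqrt(2) + 2)/2.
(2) The final state's coefficient on |0100> equals 0.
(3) Outcome |0001> occurs with probability 1/2 - sqrt(2)/4.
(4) A full measurement returns |1111> with probability 0.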